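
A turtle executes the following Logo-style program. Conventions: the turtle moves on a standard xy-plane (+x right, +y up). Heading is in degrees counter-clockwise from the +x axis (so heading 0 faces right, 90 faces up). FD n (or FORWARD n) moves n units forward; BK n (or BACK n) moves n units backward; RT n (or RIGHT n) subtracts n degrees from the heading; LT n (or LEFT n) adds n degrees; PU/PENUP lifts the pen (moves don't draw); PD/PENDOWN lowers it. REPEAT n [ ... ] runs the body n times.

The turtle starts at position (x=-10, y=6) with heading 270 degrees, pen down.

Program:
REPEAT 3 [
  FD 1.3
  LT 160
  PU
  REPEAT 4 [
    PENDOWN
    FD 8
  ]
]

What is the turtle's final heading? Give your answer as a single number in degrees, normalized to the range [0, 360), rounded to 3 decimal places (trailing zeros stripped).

Answer: 30

Derivation:
Executing turtle program step by step:
Start: pos=(-10,6), heading=270, pen down
REPEAT 3 [
  -- iteration 1/3 --
  FD 1.3: (-10,6) -> (-10,4.7) [heading=270, draw]
  LT 160: heading 270 -> 70
  PU: pen up
  REPEAT 4 [
    -- iteration 1/4 --
    PD: pen down
    FD 8: (-10,4.7) -> (-7.264,12.218) [heading=70, draw]
    -- iteration 2/4 --
    PD: pen down
    FD 8: (-7.264,12.218) -> (-4.528,19.735) [heading=70, draw]
    -- iteration 3/4 --
    PD: pen down
    FD 8: (-4.528,19.735) -> (-1.792,27.253) [heading=70, draw]
    -- iteration 4/4 --
    PD: pen down
    FD 8: (-1.792,27.253) -> (0.945,34.77) [heading=70, draw]
  ]
  -- iteration 2/3 --
  FD 1.3: (0.945,34.77) -> (1.389,35.992) [heading=70, draw]
  LT 160: heading 70 -> 230
  PU: pen up
  REPEAT 4 [
    -- iteration 1/4 --
    PD: pen down
    FD 8: (1.389,35.992) -> (-3.753,29.863) [heading=230, draw]
    -- iteration 2/4 --
    PD: pen down
    FD 8: (-3.753,29.863) -> (-8.895,23.735) [heading=230, draw]
    -- iteration 3/4 --
    PD: pen down
    FD 8: (-8.895,23.735) -> (-14.038,17.607) [heading=230, draw]
    -- iteration 4/4 --
    PD: pen down
    FD 8: (-14.038,17.607) -> (-19.18,11.478) [heading=230, draw]
  ]
  -- iteration 3/3 --
  FD 1.3: (-19.18,11.478) -> (-20.016,10.482) [heading=230, draw]
  LT 160: heading 230 -> 30
  PU: pen up
  REPEAT 4 [
    -- iteration 1/4 --
    PD: pen down
    FD 8: (-20.016,10.482) -> (-13.087,14.482) [heading=30, draw]
    -- iteration 2/4 --
    PD: pen down
    FD 8: (-13.087,14.482) -> (-6.159,18.482) [heading=30, draw]
    -- iteration 3/4 --
    PD: pen down
    FD 8: (-6.159,18.482) -> (0.769,22.482) [heading=30, draw]
    -- iteration 4/4 --
    PD: pen down
    FD 8: (0.769,22.482) -> (7.697,26.482) [heading=30, draw]
  ]
]
Final: pos=(7.697,26.482), heading=30, 15 segment(s) drawn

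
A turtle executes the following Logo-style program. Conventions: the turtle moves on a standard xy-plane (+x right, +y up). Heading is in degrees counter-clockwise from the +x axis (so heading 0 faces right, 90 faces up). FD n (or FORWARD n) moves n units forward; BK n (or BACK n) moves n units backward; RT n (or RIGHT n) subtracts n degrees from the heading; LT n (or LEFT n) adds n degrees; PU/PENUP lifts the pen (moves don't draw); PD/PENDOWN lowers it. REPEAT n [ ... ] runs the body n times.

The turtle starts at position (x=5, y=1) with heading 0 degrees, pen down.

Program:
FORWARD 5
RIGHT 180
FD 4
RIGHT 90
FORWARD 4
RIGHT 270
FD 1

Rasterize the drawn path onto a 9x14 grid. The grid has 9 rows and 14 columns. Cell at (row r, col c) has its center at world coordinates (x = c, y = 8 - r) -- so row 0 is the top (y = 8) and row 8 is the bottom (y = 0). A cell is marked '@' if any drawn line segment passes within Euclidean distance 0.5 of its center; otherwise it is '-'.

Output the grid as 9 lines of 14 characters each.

Answer: --------------
--------------
--------------
-----@@-------
------@-------
------@-------
------@-------
-----@@@@@@---
--------------

Derivation:
Segment 0: (5,1) -> (10,1)
Segment 1: (10,1) -> (6,1)
Segment 2: (6,1) -> (6,5)
Segment 3: (6,5) -> (5,5)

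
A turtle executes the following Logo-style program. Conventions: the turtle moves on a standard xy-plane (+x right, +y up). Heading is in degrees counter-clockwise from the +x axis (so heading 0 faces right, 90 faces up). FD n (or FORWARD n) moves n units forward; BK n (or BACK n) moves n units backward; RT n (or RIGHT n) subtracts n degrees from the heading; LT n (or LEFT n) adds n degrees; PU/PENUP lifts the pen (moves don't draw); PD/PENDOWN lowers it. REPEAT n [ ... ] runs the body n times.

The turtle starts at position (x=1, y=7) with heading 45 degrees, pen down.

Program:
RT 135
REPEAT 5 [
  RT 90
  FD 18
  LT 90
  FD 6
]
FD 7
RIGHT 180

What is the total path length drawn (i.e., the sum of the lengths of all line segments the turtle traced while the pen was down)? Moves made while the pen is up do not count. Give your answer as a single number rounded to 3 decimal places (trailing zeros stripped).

Answer: 127

Derivation:
Executing turtle program step by step:
Start: pos=(1,7), heading=45, pen down
RT 135: heading 45 -> 270
REPEAT 5 [
  -- iteration 1/5 --
  RT 90: heading 270 -> 180
  FD 18: (1,7) -> (-17,7) [heading=180, draw]
  LT 90: heading 180 -> 270
  FD 6: (-17,7) -> (-17,1) [heading=270, draw]
  -- iteration 2/5 --
  RT 90: heading 270 -> 180
  FD 18: (-17,1) -> (-35,1) [heading=180, draw]
  LT 90: heading 180 -> 270
  FD 6: (-35,1) -> (-35,-5) [heading=270, draw]
  -- iteration 3/5 --
  RT 90: heading 270 -> 180
  FD 18: (-35,-5) -> (-53,-5) [heading=180, draw]
  LT 90: heading 180 -> 270
  FD 6: (-53,-5) -> (-53,-11) [heading=270, draw]
  -- iteration 4/5 --
  RT 90: heading 270 -> 180
  FD 18: (-53,-11) -> (-71,-11) [heading=180, draw]
  LT 90: heading 180 -> 270
  FD 6: (-71,-11) -> (-71,-17) [heading=270, draw]
  -- iteration 5/5 --
  RT 90: heading 270 -> 180
  FD 18: (-71,-17) -> (-89,-17) [heading=180, draw]
  LT 90: heading 180 -> 270
  FD 6: (-89,-17) -> (-89,-23) [heading=270, draw]
]
FD 7: (-89,-23) -> (-89,-30) [heading=270, draw]
RT 180: heading 270 -> 90
Final: pos=(-89,-30), heading=90, 11 segment(s) drawn

Segment lengths:
  seg 1: (1,7) -> (-17,7), length = 18
  seg 2: (-17,7) -> (-17,1), length = 6
  seg 3: (-17,1) -> (-35,1), length = 18
  seg 4: (-35,1) -> (-35,-5), length = 6
  seg 5: (-35,-5) -> (-53,-5), length = 18
  seg 6: (-53,-5) -> (-53,-11), length = 6
  seg 7: (-53,-11) -> (-71,-11), length = 18
  seg 8: (-71,-11) -> (-71,-17), length = 6
  seg 9: (-71,-17) -> (-89,-17), length = 18
  seg 10: (-89,-17) -> (-89,-23), length = 6
  seg 11: (-89,-23) -> (-89,-30), length = 7
Total = 127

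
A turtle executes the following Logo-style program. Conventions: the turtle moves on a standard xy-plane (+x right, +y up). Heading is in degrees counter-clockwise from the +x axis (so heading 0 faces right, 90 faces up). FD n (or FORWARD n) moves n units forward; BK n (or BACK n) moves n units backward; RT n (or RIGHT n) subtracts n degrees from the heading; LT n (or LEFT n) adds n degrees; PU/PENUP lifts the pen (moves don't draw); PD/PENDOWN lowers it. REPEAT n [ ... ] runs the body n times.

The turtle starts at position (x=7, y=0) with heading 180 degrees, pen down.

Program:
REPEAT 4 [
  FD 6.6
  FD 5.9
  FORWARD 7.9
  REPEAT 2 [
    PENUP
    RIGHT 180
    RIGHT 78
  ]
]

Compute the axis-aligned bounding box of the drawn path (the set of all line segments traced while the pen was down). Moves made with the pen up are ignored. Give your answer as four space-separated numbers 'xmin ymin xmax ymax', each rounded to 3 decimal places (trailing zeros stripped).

Answer: -13.4 0 7 0

Derivation:
Executing turtle program step by step:
Start: pos=(7,0), heading=180, pen down
REPEAT 4 [
  -- iteration 1/4 --
  FD 6.6: (7,0) -> (0.4,0) [heading=180, draw]
  FD 5.9: (0.4,0) -> (-5.5,0) [heading=180, draw]
  FD 7.9: (-5.5,0) -> (-13.4,0) [heading=180, draw]
  REPEAT 2 [
    -- iteration 1/2 --
    PU: pen up
    RT 180: heading 180 -> 0
    RT 78: heading 0 -> 282
    -- iteration 2/2 --
    PU: pen up
    RT 180: heading 282 -> 102
    RT 78: heading 102 -> 24
  ]
  -- iteration 2/4 --
  FD 6.6: (-13.4,0) -> (-7.371,2.684) [heading=24, move]
  FD 5.9: (-7.371,2.684) -> (-1.981,5.084) [heading=24, move]
  FD 7.9: (-1.981,5.084) -> (5.236,8.297) [heading=24, move]
  REPEAT 2 [
    -- iteration 1/2 --
    PU: pen up
    RT 180: heading 24 -> 204
    RT 78: heading 204 -> 126
    -- iteration 2/2 --
    PU: pen up
    RT 180: heading 126 -> 306
    RT 78: heading 306 -> 228
  ]
  -- iteration 3/4 --
  FD 6.6: (5.236,8.297) -> (0.82,3.393) [heading=228, move]
  FD 5.9: (0.82,3.393) -> (-3.128,-0.992) [heading=228, move]
  FD 7.9: (-3.128,-0.992) -> (-8.414,-6.863) [heading=228, move]
  REPEAT 2 [
    -- iteration 1/2 --
    PU: pen up
    RT 180: heading 228 -> 48
    RT 78: heading 48 -> 330
    -- iteration 2/2 --
    PU: pen up
    RT 180: heading 330 -> 150
    RT 78: heading 150 -> 72
  ]
  -- iteration 4/4 --
  FD 6.6: (-8.414,-6.863) -> (-6.374,-0.586) [heading=72, move]
  FD 5.9: (-6.374,-0.586) -> (-4.551,5.025) [heading=72, move]
  FD 7.9: (-4.551,5.025) -> (-2.11,12.539) [heading=72, move]
  REPEAT 2 [
    -- iteration 1/2 --
    PU: pen up
    RT 180: heading 72 -> 252
    RT 78: heading 252 -> 174
    -- iteration 2/2 --
    PU: pen up
    RT 180: heading 174 -> 354
    RT 78: heading 354 -> 276
  ]
]
Final: pos=(-2.11,12.539), heading=276, 3 segment(s) drawn

Segment endpoints: x in {-13.4, -5.5, 0.4, 7}, y in {0, 0, 0, 0}
xmin=-13.4, ymin=0, xmax=7, ymax=0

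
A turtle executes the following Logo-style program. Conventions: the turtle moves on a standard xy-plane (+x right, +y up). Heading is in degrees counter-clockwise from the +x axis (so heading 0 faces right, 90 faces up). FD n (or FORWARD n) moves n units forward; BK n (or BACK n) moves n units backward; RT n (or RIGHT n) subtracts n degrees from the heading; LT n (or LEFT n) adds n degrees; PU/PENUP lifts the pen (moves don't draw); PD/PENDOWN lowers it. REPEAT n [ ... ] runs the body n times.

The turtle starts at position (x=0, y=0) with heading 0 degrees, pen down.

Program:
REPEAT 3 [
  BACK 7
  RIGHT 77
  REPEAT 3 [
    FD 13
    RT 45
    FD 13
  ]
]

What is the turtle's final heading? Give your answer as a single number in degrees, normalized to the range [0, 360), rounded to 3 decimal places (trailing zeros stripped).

Answer: 84

Derivation:
Executing turtle program step by step:
Start: pos=(0,0), heading=0, pen down
REPEAT 3 [
  -- iteration 1/3 --
  BK 7: (0,0) -> (-7,0) [heading=0, draw]
  RT 77: heading 0 -> 283
  REPEAT 3 [
    -- iteration 1/3 --
    FD 13: (-7,0) -> (-4.076,-12.667) [heading=283, draw]
    RT 45: heading 283 -> 238
    FD 13: (-4.076,-12.667) -> (-10.965,-23.691) [heading=238, draw]
    -- iteration 2/3 --
    FD 13: (-10.965,-23.691) -> (-17.854,-34.716) [heading=238, draw]
    RT 45: heading 238 -> 193
    FD 13: (-17.854,-34.716) -> (-30.52,-37.64) [heading=193, draw]
    -- iteration 3/3 --
    FD 13: (-30.52,-37.64) -> (-43.187,-40.565) [heading=193, draw]
    RT 45: heading 193 -> 148
    FD 13: (-43.187,-40.565) -> (-54.212,-33.676) [heading=148, draw]
  ]
  -- iteration 2/3 --
  BK 7: (-54.212,-33.676) -> (-48.275,-37.385) [heading=148, draw]
  RT 77: heading 148 -> 71
  REPEAT 3 [
    -- iteration 1/3 --
    FD 13: (-48.275,-37.385) -> (-44.043,-25.094) [heading=71, draw]
    RT 45: heading 71 -> 26
    FD 13: (-44.043,-25.094) -> (-32.359,-19.395) [heading=26, draw]
    -- iteration 2/3 --
    FD 13: (-32.359,-19.395) -> (-20.674,-13.696) [heading=26, draw]
    RT 45: heading 26 -> 341
    FD 13: (-20.674,-13.696) -> (-8.383,-17.928) [heading=341, draw]
    -- iteration 3/3 --
    FD 13: (-8.383,-17.928) -> (3.909,-22.161) [heading=341, draw]
    RT 45: heading 341 -> 296
    FD 13: (3.909,-22.161) -> (9.608,-33.845) [heading=296, draw]
  ]
  -- iteration 3/3 --
  BK 7: (9.608,-33.845) -> (6.539,-27.553) [heading=296, draw]
  RT 77: heading 296 -> 219
  REPEAT 3 [
    -- iteration 1/3 --
    FD 13: (6.539,-27.553) -> (-3.564,-35.735) [heading=219, draw]
    RT 45: heading 219 -> 174
    FD 13: (-3.564,-35.735) -> (-16.492,-34.376) [heading=174, draw]
    -- iteration 2/3 --
    FD 13: (-16.492,-34.376) -> (-29.421,-33.017) [heading=174, draw]
    RT 45: heading 174 -> 129
    FD 13: (-29.421,-33.017) -> (-37.602,-22.914) [heading=129, draw]
    -- iteration 3/3 --
    FD 13: (-37.602,-22.914) -> (-45.784,-12.811) [heading=129, draw]
    RT 45: heading 129 -> 84
    FD 13: (-45.784,-12.811) -> (-44.425,0.118) [heading=84, draw]
  ]
]
Final: pos=(-44.425,0.118), heading=84, 21 segment(s) drawn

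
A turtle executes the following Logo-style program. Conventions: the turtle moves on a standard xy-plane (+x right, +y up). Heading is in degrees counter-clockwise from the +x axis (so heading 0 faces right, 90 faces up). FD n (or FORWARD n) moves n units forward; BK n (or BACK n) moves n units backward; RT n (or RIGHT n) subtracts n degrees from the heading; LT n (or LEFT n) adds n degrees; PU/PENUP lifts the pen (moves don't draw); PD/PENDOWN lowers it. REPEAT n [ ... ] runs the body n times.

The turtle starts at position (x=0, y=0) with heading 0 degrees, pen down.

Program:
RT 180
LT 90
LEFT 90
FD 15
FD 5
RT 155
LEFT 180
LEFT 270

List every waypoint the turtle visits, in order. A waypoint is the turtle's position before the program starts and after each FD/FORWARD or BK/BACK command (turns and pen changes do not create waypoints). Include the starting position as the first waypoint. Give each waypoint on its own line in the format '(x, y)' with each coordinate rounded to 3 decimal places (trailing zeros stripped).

Answer: (0, 0)
(15, 0)
(20, 0)

Derivation:
Executing turtle program step by step:
Start: pos=(0,0), heading=0, pen down
RT 180: heading 0 -> 180
LT 90: heading 180 -> 270
LT 90: heading 270 -> 0
FD 15: (0,0) -> (15,0) [heading=0, draw]
FD 5: (15,0) -> (20,0) [heading=0, draw]
RT 155: heading 0 -> 205
LT 180: heading 205 -> 25
LT 270: heading 25 -> 295
Final: pos=(20,0), heading=295, 2 segment(s) drawn
Waypoints (3 total):
(0, 0)
(15, 0)
(20, 0)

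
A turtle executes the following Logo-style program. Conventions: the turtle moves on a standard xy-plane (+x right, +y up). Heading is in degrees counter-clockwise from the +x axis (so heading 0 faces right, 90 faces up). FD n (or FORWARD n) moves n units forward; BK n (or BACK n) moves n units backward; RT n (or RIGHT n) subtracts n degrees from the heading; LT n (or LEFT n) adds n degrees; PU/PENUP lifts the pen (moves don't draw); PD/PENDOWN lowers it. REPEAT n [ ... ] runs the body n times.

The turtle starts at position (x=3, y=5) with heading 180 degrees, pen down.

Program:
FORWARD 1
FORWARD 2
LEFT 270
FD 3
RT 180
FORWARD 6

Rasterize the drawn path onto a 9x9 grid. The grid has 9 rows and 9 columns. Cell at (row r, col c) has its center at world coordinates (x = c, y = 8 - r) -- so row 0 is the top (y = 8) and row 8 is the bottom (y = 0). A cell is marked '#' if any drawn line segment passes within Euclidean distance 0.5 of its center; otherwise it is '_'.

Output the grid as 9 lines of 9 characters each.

Answer: #________
#________
#________
####_____
#________
#________
#________
_________
_________

Derivation:
Segment 0: (3,5) -> (2,5)
Segment 1: (2,5) -> (0,5)
Segment 2: (0,5) -> (0,8)
Segment 3: (0,8) -> (-0,2)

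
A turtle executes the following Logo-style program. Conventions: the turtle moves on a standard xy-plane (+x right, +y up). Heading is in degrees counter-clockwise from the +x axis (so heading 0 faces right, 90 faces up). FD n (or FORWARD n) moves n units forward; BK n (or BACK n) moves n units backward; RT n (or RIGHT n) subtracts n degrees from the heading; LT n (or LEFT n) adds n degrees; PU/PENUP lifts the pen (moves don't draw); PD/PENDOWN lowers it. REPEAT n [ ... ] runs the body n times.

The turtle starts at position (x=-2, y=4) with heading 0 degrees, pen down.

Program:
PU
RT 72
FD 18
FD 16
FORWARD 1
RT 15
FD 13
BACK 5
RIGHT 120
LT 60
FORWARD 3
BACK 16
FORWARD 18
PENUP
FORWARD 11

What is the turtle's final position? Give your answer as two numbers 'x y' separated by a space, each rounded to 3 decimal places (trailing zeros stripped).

Answer: -4.184 -45.99

Derivation:
Executing turtle program step by step:
Start: pos=(-2,4), heading=0, pen down
PU: pen up
RT 72: heading 0 -> 288
FD 18: (-2,4) -> (3.562,-13.119) [heading=288, move]
FD 16: (3.562,-13.119) -> (8.507,-28.336) [heading=288, move]
FD 1: (8.507,-28.336) -> (8.816,-29.287) [heading=288, move]
RT 15: heading 288 -> 273
FD 13: (8.816,-29.287) -> (9.496,-42.269) [heading=273, move]
BK 5: (9.496,-42.269) -> (9.234,-37.276) [heading=273, move]
RT 120: heading 273 -> 153
LT 60: heading 153 -> 213
FD 3: (9.234,-37.276) -> (6.718,-38.91) [heading=213, move]
BK 16: (6.718,-38.91) -> (20.137,-30.196) [heading=213, move]
FD 18: (20.137,-30.196) -> (5.041,-39.999) [heading=213, move]
PU: pen up
FD 11: (5.041,-39.999) -> (-4.184,-45.99) [heading=213, move]
Final: pos=(-4.184,-45.99), heading=213, 0 segment(s) drawn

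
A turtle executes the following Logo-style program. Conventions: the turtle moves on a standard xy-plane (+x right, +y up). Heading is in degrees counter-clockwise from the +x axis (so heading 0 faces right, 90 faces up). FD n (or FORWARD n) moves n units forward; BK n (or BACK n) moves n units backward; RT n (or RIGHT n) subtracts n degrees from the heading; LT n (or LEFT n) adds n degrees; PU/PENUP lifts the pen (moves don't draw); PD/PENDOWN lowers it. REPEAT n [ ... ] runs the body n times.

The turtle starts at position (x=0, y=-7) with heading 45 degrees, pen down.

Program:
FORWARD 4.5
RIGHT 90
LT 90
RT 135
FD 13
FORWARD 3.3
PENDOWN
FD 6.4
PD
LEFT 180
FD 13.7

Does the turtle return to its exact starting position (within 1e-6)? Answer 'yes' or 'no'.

Answer: no

Derivation:
Executing turtle program step by step:
Start: pos=(0,-7), heading=45, pen down
FD 4.5: (0,-7) -> (3.182,-3.818) [heading=45, draw]
RT 90: heading 45 -> 315
LT 90: heading 315 -> 45
RT 135: heading 45 -> 270
FD 13: (3.182,-3.818) -> (3.182,-16.818) [heading=270, draw]
FD 3.3: (3.182,-16.818) -> (3.182,-20.118) [heading=270, draw]
PD: pen down
FD 6.4: (3.182,-20.118) -> (3.182,-26.518) [heading=270, draw]
PD: pen down
LT 180: heading 270 -> 90
FD 13.7: (3.182,-26.518) -> (3.182,-12.818) [heading=90, draw]
Final: pos=(3.182,-12.818), heading=90, 5 segment(s) drawn

Start position: (0, -7)
Final position: (3.182, -12.818)
Distance = 6.631; >= 1e-6 -> NOT closed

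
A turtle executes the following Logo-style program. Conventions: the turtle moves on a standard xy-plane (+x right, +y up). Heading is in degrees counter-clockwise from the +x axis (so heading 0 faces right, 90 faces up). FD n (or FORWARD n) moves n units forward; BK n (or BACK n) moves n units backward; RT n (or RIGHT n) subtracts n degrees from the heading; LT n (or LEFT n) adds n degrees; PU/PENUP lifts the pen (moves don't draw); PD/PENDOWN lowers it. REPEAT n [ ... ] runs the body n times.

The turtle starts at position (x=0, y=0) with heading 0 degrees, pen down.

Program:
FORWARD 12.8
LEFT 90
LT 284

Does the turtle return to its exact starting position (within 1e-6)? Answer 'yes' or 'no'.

Answer: no

Derivation:
Executing turtle program step by step:
Start: pos=(0,0), heading=0, pen down
FD 12.8: (0,0) -> (12.8,0) [heading=0, draw]
LT 90: heading 0 -> 90
LT 284: heading 90 -> 14
Final: pos=(12.8,0), heading=14, 1 segment(s) drawn

Start position: (0, 0)
Final position: (12.8, 0)
Distance = 12.8; >= 1e-6 -> NOT closed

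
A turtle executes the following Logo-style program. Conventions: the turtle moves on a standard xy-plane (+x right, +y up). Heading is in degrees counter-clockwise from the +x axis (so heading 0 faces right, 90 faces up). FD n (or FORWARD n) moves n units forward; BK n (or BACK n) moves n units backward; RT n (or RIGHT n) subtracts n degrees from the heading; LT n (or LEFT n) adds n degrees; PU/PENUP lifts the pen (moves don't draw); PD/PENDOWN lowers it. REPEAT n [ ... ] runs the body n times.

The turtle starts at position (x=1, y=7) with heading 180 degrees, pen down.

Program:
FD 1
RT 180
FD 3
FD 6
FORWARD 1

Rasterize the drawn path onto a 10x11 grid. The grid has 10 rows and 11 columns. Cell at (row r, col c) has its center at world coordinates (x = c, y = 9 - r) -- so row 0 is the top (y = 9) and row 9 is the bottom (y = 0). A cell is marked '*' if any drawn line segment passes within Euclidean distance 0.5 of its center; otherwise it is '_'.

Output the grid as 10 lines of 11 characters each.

Segment 0: (1,7) -> (0,7)
Segment 1: (0,7) -> (3,7)
Segment 2: (3,7) -> (9,7)
Segment 3: (9,7) -> (10,7)

Answer: ___________
___________
***********
___________
___________
___________
___________
___________
___________
___________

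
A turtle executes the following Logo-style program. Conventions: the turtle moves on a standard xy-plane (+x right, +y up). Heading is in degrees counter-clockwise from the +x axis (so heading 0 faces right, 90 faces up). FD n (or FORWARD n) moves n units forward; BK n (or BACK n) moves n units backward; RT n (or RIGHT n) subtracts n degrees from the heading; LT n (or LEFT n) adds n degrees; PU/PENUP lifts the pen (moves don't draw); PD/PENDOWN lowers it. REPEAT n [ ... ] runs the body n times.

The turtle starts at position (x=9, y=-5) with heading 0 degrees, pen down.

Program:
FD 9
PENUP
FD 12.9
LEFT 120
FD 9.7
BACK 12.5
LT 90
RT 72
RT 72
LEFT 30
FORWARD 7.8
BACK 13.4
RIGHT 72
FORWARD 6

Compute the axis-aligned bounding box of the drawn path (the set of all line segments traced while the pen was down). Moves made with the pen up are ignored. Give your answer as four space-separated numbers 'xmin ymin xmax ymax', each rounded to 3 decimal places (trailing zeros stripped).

Executing turtle program step by step:
Start: pos=(9,-5), heading=0, pen down
FD 9: (9,-5) -> (18,-5) [heading=0, draw]
PU: pen up
FD 12.9: (18,-5) -> (30.9,-5) [heading=0, move]
LT 120: heading 0 -> 120
FD 9.7: (30.9,-5) -> (26.05,3.4) [heading=120, move]
BK 12.5: (26.05,3.4) -> (32.3,-7.425) [heading=120, move]
LT 90: heading 120 -> 210
RT 72: heading 210 -> 138
RT 72: heading 138 -> 66
LT 30: heading 66 -> 96
FD 7.8: (32.3,-7.425) -> (31.485,0.332) [heading=96, move]
BK 13.4: (31.485,0.332) -> (32.885,-12.994) [heading=96, move]
RT 72: heading 96 -> 24
FD 6: (32.885,-12.994) -> (38.367,-10.554) [heading=24, move]
Final: pos=(38.367,-10.554), heading=24, 1 segment(s) drawn

Segment endpoints: x in {9, 18}, y in {-5}
xmin=9, ymin=-5, xmax=18, ymax=-5

Answer: 9 -5 18 -5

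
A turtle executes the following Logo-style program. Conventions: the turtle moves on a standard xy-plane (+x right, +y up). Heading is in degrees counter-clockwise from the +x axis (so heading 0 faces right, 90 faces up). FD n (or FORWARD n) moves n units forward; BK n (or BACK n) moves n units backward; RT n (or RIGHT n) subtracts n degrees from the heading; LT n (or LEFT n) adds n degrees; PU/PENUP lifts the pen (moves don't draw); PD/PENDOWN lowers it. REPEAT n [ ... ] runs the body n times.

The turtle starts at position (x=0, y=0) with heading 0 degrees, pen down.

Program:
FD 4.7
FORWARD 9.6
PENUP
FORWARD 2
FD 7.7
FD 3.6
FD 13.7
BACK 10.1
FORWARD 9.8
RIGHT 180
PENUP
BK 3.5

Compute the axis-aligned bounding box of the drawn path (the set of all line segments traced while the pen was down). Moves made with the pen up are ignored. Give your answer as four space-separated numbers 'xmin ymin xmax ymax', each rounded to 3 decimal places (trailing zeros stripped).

Executing turtle program step by step:
Start: pos=(0,0), heading=0, pen down
FD 4.7: (0,0) -> (4.7,0) [heading=0, draw]
FD 9.6: (4.7,0) -> (14.3,0) [heading=0, draw]
PU: pen up
FD 2: (14.3,0) -> (16.3,0) [heading=0, move]
FD 7.7: (16.3,0) -> (24,0) [heading=0, move]
FD 3.6: (24,0) -> (27.6,0) [heading=0, move]
FD 13.7: (27.6,0) -> (41.3,0) [heading=0, move]
BK 10.1: (41.3,0) -> (31.2,0) [heading=0, move]
FD 9.8: (31.2,0) -> (41,0) [heading=0, move]
RT 180: heading 0 -> 180
PU: pen up
BK 3.5: (41,0) -> (44.5,0) [heading=180, move]
Final: pos=(44.5,0), heading=180, 2 segment(s) drawn

Segment endpoints: x in {0, 4.7, 14.3}, y in {0}
xmin=0, ymin=0, xmax=14.3, ymax=0

Answer: 0 0 14.3 0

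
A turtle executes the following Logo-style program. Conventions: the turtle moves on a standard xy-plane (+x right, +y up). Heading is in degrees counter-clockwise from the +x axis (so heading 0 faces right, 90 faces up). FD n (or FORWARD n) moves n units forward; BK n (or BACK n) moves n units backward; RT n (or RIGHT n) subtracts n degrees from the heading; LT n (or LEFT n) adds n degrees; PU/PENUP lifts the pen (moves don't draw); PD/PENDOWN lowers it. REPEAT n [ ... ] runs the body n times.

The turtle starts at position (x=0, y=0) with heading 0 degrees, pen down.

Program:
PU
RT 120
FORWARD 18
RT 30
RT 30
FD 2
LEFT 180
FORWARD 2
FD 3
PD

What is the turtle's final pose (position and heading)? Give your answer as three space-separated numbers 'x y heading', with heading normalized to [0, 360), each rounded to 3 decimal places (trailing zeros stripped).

Answer: -6 -15.588 0

Derivation:
Executing turtle program step by step:
Start: pos=(0,0), heading=0, pen down
PU: pen up
RT 120: heading 0 -> 240
FD 18: (0,0) -> (-9,-15.588) [heading=240, move]
RT 30: heading 240 -> 210
RT 30: heading 210 -> 180
FD 2: (-9,-15.588) -> (-11,-15.588) [heading=180, move]
LT 180: heading 180 -> 0
FD 2: (-11,-15.588) -> (-9,-15.588) [heading=0, move]
FD 3: (-9,-15.588) -> (-6,-15.588) [heading=0, move]
PD: pen down
Final: pos=(-6,-15.588), heading=0, 0 segment(s) drawn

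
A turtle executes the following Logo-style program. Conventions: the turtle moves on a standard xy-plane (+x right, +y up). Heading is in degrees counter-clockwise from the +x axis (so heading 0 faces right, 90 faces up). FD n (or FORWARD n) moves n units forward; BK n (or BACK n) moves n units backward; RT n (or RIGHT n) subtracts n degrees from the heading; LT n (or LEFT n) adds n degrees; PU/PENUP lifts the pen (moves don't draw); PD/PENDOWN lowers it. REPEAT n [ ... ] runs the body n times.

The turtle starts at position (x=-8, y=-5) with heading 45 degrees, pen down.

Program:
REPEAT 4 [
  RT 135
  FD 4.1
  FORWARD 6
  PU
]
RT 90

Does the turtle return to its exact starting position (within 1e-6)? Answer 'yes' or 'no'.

Answer: no

Derivation:
Executing turtle program step by step:
Start: pos=(-8,-5), heading=45, pen down
REPEAT 4 [
  -- iteration 1/4 --
  RT 135: heading 45 -> 270
  FD 4.1: (-8,-5) -> (-8,-9.1) [heading=270, draw]
  FD 6: (-8,-9.1) -> (-8,-15.1) [heading=270, draw]
  PU: pen up
  -- iteration 2/4 --
  RT 135: heading 270 -> 135
  FD 4.1: (-8,-15.1) -> (-10.899,-12.201) [heading=135, move]
  FD 6: (-10.899,-12.201) -> (-15.142,-7.958) [heading=135, move]
  PU: pen up
  -- iteration 3/4 --
  RT 135: heading 135 -> 0
  FD 4.1: (-15.142,-7.958) -> (-11.042,-7.958) [heading=0, move]
  FD 6: (-11.042,-7.958) -> (-5.042,-7.958) [heading=0, move]
  PU: pen up
  -- iteration 4/4 --
  RT 135: heading 0 -> 225
  FD 4.1: (-5.042,-7.958) -> (-7.941,-10.857) [heading=225, move]
  FD 6: (-7.941,-10.857) -> (-12.184,-15.1) [heading=225, move]
  PU: pen up
]
RT 90: heading 225 -> 135
Final: pos=(-12.184,-15.1), heading=135, 2 segment(s) drawn

Start position: (-8, -5)
Final position: (-12.184, -15.1)
Distance = 10.932; >= 1e-6 -> NOT closed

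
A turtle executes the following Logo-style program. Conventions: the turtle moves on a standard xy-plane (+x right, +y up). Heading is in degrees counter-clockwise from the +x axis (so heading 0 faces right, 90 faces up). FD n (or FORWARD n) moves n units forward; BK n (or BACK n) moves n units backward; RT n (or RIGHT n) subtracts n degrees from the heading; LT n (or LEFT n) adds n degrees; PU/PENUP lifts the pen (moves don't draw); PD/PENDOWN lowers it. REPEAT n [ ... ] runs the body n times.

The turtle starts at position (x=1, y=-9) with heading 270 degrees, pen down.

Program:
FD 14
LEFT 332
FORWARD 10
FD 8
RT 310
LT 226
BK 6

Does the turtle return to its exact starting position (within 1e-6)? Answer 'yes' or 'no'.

Answer: no

Derivation:
Executing turtle program step by step:
Start: pos=(1,-9), heading=270, pen down
FD 14: (1,-9) -> (1,-23) [heading=270, draw]
LT 332: heading 270 -> 242
FD 10: (1,-23) -> (-3.695,-31.829) [heading=242, draw]
FD 8: (-3.695,-31.829) -> (-7.45,-38.893) [heading=242, draw]
RT 310: heading 242 -> 292
LT 226: heading 292 -> 158
BK 6: (-7.45,-38.893) -> (-1.887,-41.141) [heading=158, draw]
Final: pos=(-1.887,-41.141), heading=158, 4 segment(s) drawn

Start position: (1, -9)
Final position: (-1.887, -41.141)
Distance = 32.27; >= 1e-6 -> NOT closed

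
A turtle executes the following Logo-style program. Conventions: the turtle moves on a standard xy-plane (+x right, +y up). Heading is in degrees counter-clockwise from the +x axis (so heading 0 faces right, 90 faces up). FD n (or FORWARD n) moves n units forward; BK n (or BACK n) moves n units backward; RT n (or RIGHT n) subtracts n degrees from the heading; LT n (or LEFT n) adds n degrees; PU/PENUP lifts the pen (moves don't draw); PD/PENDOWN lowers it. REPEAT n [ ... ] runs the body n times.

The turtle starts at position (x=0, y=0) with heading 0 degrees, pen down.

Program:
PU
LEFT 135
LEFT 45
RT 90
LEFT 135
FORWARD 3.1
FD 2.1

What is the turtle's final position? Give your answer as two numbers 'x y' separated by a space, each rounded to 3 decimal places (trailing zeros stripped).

Executing turtle program step by step:
Start: pos=(0,0), heading=0, pen down
PU: pen up
LT 135: heading 0 -> 135
LT 45: heading 135 -> 180
RT 90: heading 180 -> 90
LT 135: heading 90 -> 225
FD 3.1: (0,0) -> (-2.192,-2.192) [heading=225, move]
FD 2.1: (-2.192,-2.192) -> (-3.677,-3.677) [heading=225, move]
Final: pos=(-3.677,-3.677), heading=225, 0 segment(s) drawn

Answer: -3.677 -3.677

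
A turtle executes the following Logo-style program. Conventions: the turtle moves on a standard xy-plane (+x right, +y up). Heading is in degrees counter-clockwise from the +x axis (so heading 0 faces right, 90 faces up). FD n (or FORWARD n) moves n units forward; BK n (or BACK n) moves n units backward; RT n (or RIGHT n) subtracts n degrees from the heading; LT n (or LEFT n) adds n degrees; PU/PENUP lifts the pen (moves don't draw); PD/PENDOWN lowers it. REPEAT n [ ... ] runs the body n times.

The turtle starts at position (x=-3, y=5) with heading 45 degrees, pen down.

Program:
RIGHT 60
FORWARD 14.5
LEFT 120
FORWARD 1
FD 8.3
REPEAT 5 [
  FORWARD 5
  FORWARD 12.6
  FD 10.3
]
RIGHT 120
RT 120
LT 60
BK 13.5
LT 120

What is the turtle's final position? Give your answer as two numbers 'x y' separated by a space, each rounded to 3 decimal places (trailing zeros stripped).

Executing turtle program step by step:
Start: pos=(-3,5), heading=45, pen down
RT 60: heading 45 -> 345
FD 14.5: (-3,5) -> (11.006,1.247) [heading=345, draw]
LT 120: heading 345 -> 105
FD 1: (11.006,1.247) -> (10.747,2.213) [heading=105, draw]
FD 8.3: (10.747,2.213) -> (8.599,10.23) [heading=105, draw]
REPEAT 5 [
  -- iteration 1/5 --
  FD 5: (8.599,10.23) -> (7.305,15.06) [heading=105, draw]
  FD 12.6: (7.305,15.06) -> (4.044,27.231) [heading=105, draw]
  FD 10.3: (4.044,27.231) -> (1.378,37.18) [heading=105, draw]
  -- iteration 2/5 --
  FD 5: (1.378,37.18) -> (0.084,42.009) [heading=105, draw]
  FD 12.6: (0.084,42.009) -> (-3.177,54.18) [heading=105, draw]
  FD 10.3: (-3.177,54.18) -> (-5.843,64.129) [heading=105, draw]
  -- iteration 3/5 --
  FD 5: (-5.843,64.129) -> (-7.137,68.959) [heading=105, draw]
  FD 12.6: (-7.137,68.959) -> (-10.398,81.129) [heading=105, draw]
  FD 10.3: (-10.398,81.129) -> (-13.064,91.078) [heading=105, draw]
  -- iteration 4/5 --
  FD 5: (-13.064,91.078) -> (-14.358,95.908) [heading=105, draw]
  FD 12.6: (-14.358,95.908) -> (-17.619,108.079) [heading=105, draw]
  FD 10.3: (-17.619,108.079) -> (-20.285,118.028) [heading=105, draw]
  -- iteration 5/5 --
  FD 5: (-20.285,118.028) -> (-21.579,122.857) [heading=105, draw]
  FD 12.6: (-21.579,122.857) -> (-24.841,135.028) [heading=105, draw]
  FD 10.3: (-24.841,135.028) -> (-27.506,144.977) [heading=105, draw]
]
RT 120: heading 105 -> 345
RT 120: heading 345 -> 225
LT 60: heading 225 -> 285
BK 13.5: (-27.506,144.977) -> (-31,158.017) [heading=285, draw]
LT 120: heading 285 -> 45
Final: pos=(-31,158.017), heading=45, 19 segment(s) drawn

Answer: -31 158.017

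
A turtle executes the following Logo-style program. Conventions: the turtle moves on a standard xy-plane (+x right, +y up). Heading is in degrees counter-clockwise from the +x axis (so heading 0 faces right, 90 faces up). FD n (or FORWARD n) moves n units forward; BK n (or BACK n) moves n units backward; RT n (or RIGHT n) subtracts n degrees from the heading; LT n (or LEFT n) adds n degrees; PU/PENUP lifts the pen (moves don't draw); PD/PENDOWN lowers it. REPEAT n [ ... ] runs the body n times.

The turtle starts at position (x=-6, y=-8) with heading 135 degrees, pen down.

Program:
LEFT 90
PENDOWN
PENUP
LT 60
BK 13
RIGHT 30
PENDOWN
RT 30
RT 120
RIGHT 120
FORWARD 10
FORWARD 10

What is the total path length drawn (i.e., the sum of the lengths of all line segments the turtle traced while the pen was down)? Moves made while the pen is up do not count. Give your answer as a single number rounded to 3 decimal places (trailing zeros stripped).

Answer: 20

Derivation:
Executing turtle program step by step:
Start: pos=(-6,-8), heading=135, pen down
LT 90: heading 135 -> 225
PD: pen down
PU: pen up
LT 60: heading 225 -> 285
BK 13: (-6,-8) -> (-9.365,4.557) [heading=285, move]
RT 30: heading 285 -> 255
PD: pen down
RT 30: heading 255 -> 225
RT 120: heading 225 -> 105
RT 120: heading 105 -> 345
FD 10: (-9.365,4.557) -> (0.295,1.969) [heading=345, draw]
FD 10: (0.295,1.969) -> (9.954,-0.619) [heading=345, draw]
Final: pos=(9.954,-0.619), heading=345, 2 segment(s) drawn

Segment lengths:
  seg 1: (-9.365,4.557) -> (0.295,1.969), length = 10
  seg 2: (0.295,1.969) -> (9.954,-0.619), length = 10
Total = 20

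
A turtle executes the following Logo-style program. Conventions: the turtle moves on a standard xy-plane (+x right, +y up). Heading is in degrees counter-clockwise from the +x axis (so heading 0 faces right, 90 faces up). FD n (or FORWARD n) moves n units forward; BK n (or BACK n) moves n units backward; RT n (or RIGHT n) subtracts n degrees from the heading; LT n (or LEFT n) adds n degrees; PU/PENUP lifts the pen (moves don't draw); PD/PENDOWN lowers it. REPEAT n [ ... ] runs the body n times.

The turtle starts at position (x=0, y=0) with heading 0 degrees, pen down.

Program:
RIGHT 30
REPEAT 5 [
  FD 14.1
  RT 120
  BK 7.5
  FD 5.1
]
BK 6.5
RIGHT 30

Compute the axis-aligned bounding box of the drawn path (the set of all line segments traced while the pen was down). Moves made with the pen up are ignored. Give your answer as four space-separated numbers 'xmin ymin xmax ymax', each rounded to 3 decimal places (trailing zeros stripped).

Executing turtle program step by step:
Start: pos=(0,0), heading=0, pen down
RT 30: heading 0 -> 330
REPEAT 5 [
  -- iteration 1/5 --
  FD 14.1: (0,0) -> (12.211,-7.05) [heading=330, draw]
  RT 120: heading 330 -> 210
  BK 7.5: (12.211,-7.05) -> (18.706,-3.3) [heading=210, draw]
  FD 5.1: (18.706,-3.3) -> (14.289,-5.85) [heading=210, draw]
  -- iteration 2/5 --
  FD 14.1: (14.289,-5.85) -> (2.078,-12.9) [heading=210, draw]
  RT 120: heading 210 -> 90
  BK 7.5: (2.078,-12.9) -> (2.078,-20.4) [heading=90, draw]
  FD 5.1: (2.078,-20.4) -> (2.078,-15.3) [heading=90, draw]
  -- iteration 3/5 --
  FD 14.1: (2.078,-15.3) -> (2.078,-1.2) [heading=90, draw]
  RT 120: heading 90 -> 330
  BK 7.5: (2.078,-1.2) -> (-4.417,2.55) [heading=330, draw]
  FD 5.1: (-4.417,2.55) -> (0,0) [heading=330, draw]
  -- iteration 4/5 --
  FD 14.1: (0,0) -> (12.211,-7.05) [heading=330, draw]
  RT 120: heading 330 -> 210
  BK 7.5: (12.211,-7.05) -> (18.706,-3.3) [heading=210, draw]
  FD 5.1: (18.706,-3.3) -> (14.289,-5.85) [heading=210, draw]
  -- iteration 5/5 --
  FD 14.1: (14.289,-5.85) -> (2.078,-12.9) [heading=210, draw]
  RT 120: heading 210 -> 90
  BK 7.5: (2.078,-12.9) -> (2.078,-20.4) [heading=90, draw]
  FD 5.1: (2.078,-20.4) -> (2.078,-15.3) [heading=90, draw]
]
BK 6.5: (2.078,-15.3) -> (2.078,-21.8) [heading=90, draw]
RT 30: heading 90 -> 60
Final: pos=(2.078,-21.8), heading=60, 16 segment(s) drawn

Segment endpoints: x in {-4.417, 0, 0, 2.078, 2.078, 2.078, 2.078, 2.078, 2.078, 2.078, 12.211, 12.211, 14.289, 14.289, 18.706, 18.706}, y in {-21.8, -20.4, -20.4, -15.3, -15.3, -12.9, -12.9, -7.05, -5.85, -5.85, -3.3, -3.3, -1.2, 0, 0, 2.55}
xmin=-4.417, ymin=-21.8, xmax=18.706, ymax=2.55

Answer: -4.417 -21.8 18.706 2.55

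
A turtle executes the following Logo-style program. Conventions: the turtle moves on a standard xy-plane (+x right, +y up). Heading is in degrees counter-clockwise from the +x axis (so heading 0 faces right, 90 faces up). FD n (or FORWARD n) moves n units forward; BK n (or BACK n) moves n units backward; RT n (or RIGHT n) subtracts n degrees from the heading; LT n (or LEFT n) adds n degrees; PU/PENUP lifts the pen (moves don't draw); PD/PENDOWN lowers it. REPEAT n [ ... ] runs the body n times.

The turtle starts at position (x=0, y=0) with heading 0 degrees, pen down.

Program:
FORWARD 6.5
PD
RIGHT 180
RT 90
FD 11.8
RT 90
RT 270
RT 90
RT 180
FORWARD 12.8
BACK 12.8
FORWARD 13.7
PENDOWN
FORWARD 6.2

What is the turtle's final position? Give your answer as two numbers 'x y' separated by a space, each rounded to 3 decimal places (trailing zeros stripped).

Answer: -13.4 11.8

Derivation:
Executing turtle program step by step:
Start: pos=(0,0), heading=0, pen down
FD 6.5: (0,0) -> (6.5,0) [heading=0, draw]
PD: pen down
RT 180: heading 0 -> 180
RT 90: heading 180 -> 90
FD 11.8: (6.5,0) -> (6.5,11.8) [heading=90, draw]
RT 90: heading 90 -> 0
RT 270: heading 0 -> 90
RT 90: heading 90 -> 0
RT 180: heading 0 -> 180
FD 12.8: (6.5,11.8) -> (-6.3,11.8) [heading=180, draw]
BK 12.8: (-6.3,11.8) -> (6.5,11.8) [heading=180, draw]
FD 13.7: (6.5,11.8) -> (-7.2,11.8) [heading=180, draw]
PD: pen down
FD 6.2: (-7.2,11.8) -> (-13.4,11.8) [heading=180, draw]
Final: pos=(-13.4,11.8), heading=180, 6 segment(s) drawn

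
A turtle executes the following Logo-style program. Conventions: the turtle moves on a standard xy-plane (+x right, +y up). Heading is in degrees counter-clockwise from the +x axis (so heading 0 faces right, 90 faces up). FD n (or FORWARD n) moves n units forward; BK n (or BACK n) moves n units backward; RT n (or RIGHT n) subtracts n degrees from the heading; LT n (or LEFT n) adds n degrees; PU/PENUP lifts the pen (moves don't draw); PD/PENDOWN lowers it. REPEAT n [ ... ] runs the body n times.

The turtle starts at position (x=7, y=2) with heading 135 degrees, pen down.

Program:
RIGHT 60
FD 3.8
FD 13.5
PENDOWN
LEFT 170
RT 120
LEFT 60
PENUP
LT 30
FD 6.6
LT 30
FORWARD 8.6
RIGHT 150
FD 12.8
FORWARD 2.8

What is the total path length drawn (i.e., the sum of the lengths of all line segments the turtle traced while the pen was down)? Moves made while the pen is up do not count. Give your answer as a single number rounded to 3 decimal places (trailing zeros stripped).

Answer: 17.3

Derivation:
Executing turtle program step by step:
Start: pos=(7,2), heading=135, pen down
RT 60: heading 135 -> 75
FD 3.8: (7,2) -> (7.984,5.671) [heading=75, draw]
FD 13.5: (7.984,5.671) -> (11.478,18.711) [heading=75, draw]
PD: pen down
LT 170: heading 75 -> 245
RT 120: heading 245 -> 125
LT 60: heading 125 -> 185
PU: pen up
LT 30: heading 185 -> 215
FD 6.6: (11.478,18.711) -> (6.071,14.925) [heading=215, move]
LT 30: heading 215 -> 245
FD 8.6: (6.071,14.925) -> (2.437,7.131) [heading=245, move]
RT 150: heading 245 -> 95
FD 12.8: (2.437,7.131) -> (1.321,19.882) [heading=95, move]
FD 2.8: (1.321,19.882) -> (1.077,22.671) [heading=95, move]
Final: pos=(1.077,22.671), heading=95, 2 segment(s) drawn

Segment lengths:
  seg 1: (7,2) -> (7.984,5.671), length = 3.8
  seg 2: (7.984,5.671) -> (11.478,18.711), length = 13.5
Total = 17.3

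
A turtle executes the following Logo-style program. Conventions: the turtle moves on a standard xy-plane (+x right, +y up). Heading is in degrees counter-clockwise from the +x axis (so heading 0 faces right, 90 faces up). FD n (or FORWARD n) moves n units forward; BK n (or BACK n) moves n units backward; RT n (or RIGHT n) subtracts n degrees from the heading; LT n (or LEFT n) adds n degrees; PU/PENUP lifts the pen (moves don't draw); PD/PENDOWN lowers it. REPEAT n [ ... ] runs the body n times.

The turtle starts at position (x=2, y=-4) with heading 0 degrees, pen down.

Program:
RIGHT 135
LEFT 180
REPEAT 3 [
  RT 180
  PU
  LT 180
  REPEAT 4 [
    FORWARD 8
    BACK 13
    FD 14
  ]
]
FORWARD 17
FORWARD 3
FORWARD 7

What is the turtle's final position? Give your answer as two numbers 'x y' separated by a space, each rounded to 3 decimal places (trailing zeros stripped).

Executing turtle program step by step:
Start: pos=(2,-4), heading=0, pen down
RT 135: heading 0 -> 225
LT 180: heading 225 -> 45
REPEAT 3 [
  -- iteration 1/3 --
  RT 180: heading 45 -> 225
  PU: pen up
  LT 180: heading 225 -> 45
  REPEAT 4 [
    -- iteration 1/4 --
    FD 8: (2,-4) -> (7.657,1.657) [heading=45, move]
    BK 13: (7.657,1.657) -> (-1.536,-7.536) [heading=45, move]
    FD 14: (-1.536,-7.536) -> (8.364,2.364) [heading=45, move]
    -- iteration 2/4 --
    FD 8: (8.364,2.364) -> (14.021,8.021) [heading=45, move]
    BK 13: (14.021,8.021) -> (4.828,-1.172) [heading=45, move]
    FD 14: (4.828,-1.172) -> (14.728,8.728) [heading=45, move]
    -- iteration 3/4 --
    FD 8: (14.728,8.728) -> (20.385,14.385) [heading=45, move]
    BK 13: (20.385,14.385) -> (11.192,5.192) [heading=45, move]
    FD 14: (11.192,5.192) -> (21.092,15.092) [heading=45, move]
    -- iteration 4/4 --
    FD 8: (21.092,15.092) -> (26.749,20.749) [heading=45, move]
    BK 13: (26.749,20.749) -> (17.556,11.556) [heading=45, move]
    FD 14: (17.556,11.556) -> (27.456,21.456) [heading=45, move]
  ]
  -- iteration 2/3 --
  RT 180: heading 45 -> 225
  PU: pen up
  LT 180: heading 225 -> 45
  REPEAT 4 [
    -- iteration 1/4 --
    FD 8: (27.456,21.456) -> (33.113,27.113) [heading=45, move]
    BK 13: (33.113,27.113) -> (23.92,17.92) [heading=45, move]
    FD 14: (23.92,17.92) -> (33.82,27.82) [heading=45, move]
    -- iteration 2/4 --
    FD 8: (33.82,27.82) -> (39.477,33.477) [heading=45, move]
    BK 13: (39.477,33.477) -> (30.284,24.284) [heading=45, move]
    FD 14: (30.284,24.284) -> (40.184,34.184) [heading=45, move]
    -- iteration 3/4 --
    FD 8: (40.184,34.184) -> (45.841,39.841) [heading=45, move]
    BK 13: (45.841,39.841) -> (36.648,30.648) [heading=45, move]
    FD 14: (36.648,30.648) -> (46.548,40.548) [heading=45, move]
    -- iteration 4/4 --
    FD 8: (46.548,40.548) -> (52.205,46.205) [heading=45, move]
    BK 13: (52.205,46.205) -> (43.012,37.012) [heading=45, move]
    FD 14: (43.012,37.012) -> (52.912,46.912) [heading=45, move]
  ]
  -- iteration 3/3 --
  RT 180: heading 45 -> 225
  PU: pen up
  LT 180: heading 225 -> 45
  REPEAT 4 [
    -- iteration 1/4 --
    FD 8: (52.912,46.912) -> (58.569,52.569) [heading=45, move]
    BK 13: (58.569,52.569) -> (49.376,43.376) [heading=45, move]
    FD 14: (49.376,43.376) -> (59.276,53.276) [heading=45, move]
    -- iteration 2/4 --
    FD 8: (59.276,53.276) -> (64.933,58.933) [heading=45, move]
    BK 13: (64.933,58.933) -> (55.74,49.74) [heading=45, move]
    FD 14: (55.74,49.74) -> (65.64,59.64) [heading=45, move]
    -- iteration 3/4 --
    FD 8: (65.64,59.64) -> (71.296,65.296) [heading=45, move]
    BK 13: (71.296,65.296) -> (62.104,56.104) [heading=45, move]
    FD 14: (62.104,56.104) -> (72.004,66.004) [heading=45, move]
    -- iteration 4/4 --
    FD 8: (72.004,66.004) -> (77.66,71.66) [heading=45, move]
    BK 13: (77.66,71.66) -> (68.468,62.468) [heading=45, move]
    FD 14: (68.468,62.468) -> (78.368,72.368) [heading=45, move]
  ]
]
FD 17: (78.368,72.368) -> (90.388,84.388) [heading=45, move]
FD 3: (90.388,84.388) -> (92.51,86.51) [heading=45, move]
FD 7: (92.51,86.51) -> (97.459,91.459) [heading=45, move]
Final: pos=(97.459,91.459), heading=45, 0 segment(s) drawn

Answer: 97.459 91.459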